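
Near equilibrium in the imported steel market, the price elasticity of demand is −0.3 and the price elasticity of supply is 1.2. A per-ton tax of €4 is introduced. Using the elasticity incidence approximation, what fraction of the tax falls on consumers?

Incidence ratio: consumers' share ≈ εs / (εs + |εd|) = 1.2 / (1.2 + 0.3) = 0.8.
Supply is the more elastic side, so consumers bear the larger share.

Consumers' share ≈ 0.8.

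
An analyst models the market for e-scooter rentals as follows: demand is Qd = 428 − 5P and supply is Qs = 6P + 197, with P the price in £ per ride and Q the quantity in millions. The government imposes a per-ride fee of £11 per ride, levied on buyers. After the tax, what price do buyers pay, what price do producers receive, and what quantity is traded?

Without the tax, 428 − 5P = 6P + 197 gives 11P = 231, so P* = £21 and Q* = 323.
With the tax collected from buyers, demand (in seller-price terms) shifts: Qd = 428 − 5(P + 11).
New equilibrium: buyers pay £27, producers receive £16, Q = 293. (Wedge: Pb − Ps = 11.)
The less price-elastic side of the market bears the larger share of a per-unit tax.

Buyers pay £27; producers receive £16; quantity = 293.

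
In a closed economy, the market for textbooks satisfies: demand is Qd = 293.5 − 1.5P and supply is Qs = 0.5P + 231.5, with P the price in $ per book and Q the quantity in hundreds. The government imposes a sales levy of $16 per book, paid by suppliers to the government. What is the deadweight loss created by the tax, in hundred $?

Deadweight loss = $48 hundred.

Without the tax, 293.5 − 1.5P = 0.5P + 231.5 gives 2P = 62, so P* = $31 and Q* = 247.
With the tax collected from suppliers, supply shifts: Qs = 0.5(P − 16) + 231.5.
New equilibrium: consumers pay $35, suppliers receive $19, Q = 241. (Wedge: Pb − Ps = 16.)
Quantity falls by |ΔQ| = |247 − 241| = 6.
DWL = ½ · t · |ΔQ| = ½ · 16 · 6 = $48.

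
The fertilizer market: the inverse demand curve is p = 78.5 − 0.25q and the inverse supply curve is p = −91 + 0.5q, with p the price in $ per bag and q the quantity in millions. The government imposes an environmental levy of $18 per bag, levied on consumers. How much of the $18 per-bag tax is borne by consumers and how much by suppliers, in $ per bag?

Inverting to q(p) form: qd = 314 − 4p; qs = 2p + 182.
Without the tax, 314 − 4p = 2p + 182 gives 6p = 132, so p* = $22 and q* = 226.
With the tax collected from consumers, demand (in seller-price terms) shifts: qd = 314 − 4(p + 18).
New equilibrium: consumers pay $28, suppliers receive $10, q = 202. (Wedge: pb − ps = 18.)
Burden on consumers: $6; on suppliers: $12. (They sum to $18.)
The less price-elastic side of the market bears the larger share of a per-unit tax.

Consumers bear $6 per bag; suppliers bear $12 per bag.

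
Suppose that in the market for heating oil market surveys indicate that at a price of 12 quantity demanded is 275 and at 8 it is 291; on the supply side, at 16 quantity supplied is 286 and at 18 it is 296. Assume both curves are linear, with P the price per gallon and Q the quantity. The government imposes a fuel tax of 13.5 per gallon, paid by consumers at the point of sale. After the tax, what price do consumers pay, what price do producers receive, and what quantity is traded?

Consumers pay 20.5; producers receive 7; quantity = 241.

Demand slope: (291 − 275)/(8 − 12) = -4, so Qd = 323 − 4P.
Supply slope: (296 − 286)/(18 − 16) = 5, so Qs = 5P + 206.
Before the tax: set 323 − 4P = 5P + 206 → P* = 13, Q* = 271.
With the tax collected from consumers, demand (in seller-price terms) shifts: Qd = 323 − 4(P + 13.5).
Solving gives Q = 241 with consumers paying 20.5 and producers receiving 7 (the 13.5 wedge).
The less price-elastic side of the market bears the larger share of a per-unit tax.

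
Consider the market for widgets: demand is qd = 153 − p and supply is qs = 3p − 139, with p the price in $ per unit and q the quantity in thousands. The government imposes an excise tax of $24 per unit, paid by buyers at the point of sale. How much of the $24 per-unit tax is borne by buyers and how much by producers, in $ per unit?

Buyers bear $18 per unit; producers bear $6 per unit.

Without the tax, 153 − p = 3p − 139 gives 4p = 292, so p* = $73 and q* = 80.
With the tax collected from buyers, demand (in seller-price terms) shifts: qd = 153 − (p + 24).
New equilibrium: buyers pay $91, producers receive $67, q = 62. (Wedge: pb − ps = 24.)
Burden on buyers: $18; on producers: $6. (They sum to $24.)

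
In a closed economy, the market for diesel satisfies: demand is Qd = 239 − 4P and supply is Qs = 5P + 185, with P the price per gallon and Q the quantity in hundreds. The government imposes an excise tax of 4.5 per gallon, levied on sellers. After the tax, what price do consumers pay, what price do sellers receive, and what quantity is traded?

Consumers pay 8.5; sellers receive 4; quantity = 205.

Before the tax: set 239 − 4P = 5P + 185 → P* = 6, Q* = 215.
With the tax collected from sellers, supply shifts: Qs = 5(P − 4.5) + 185.
New equilibrium: consumers pay 8.5, sellers receive 4, Q = 205. (Wedge: Pb − Ps = 4.5.)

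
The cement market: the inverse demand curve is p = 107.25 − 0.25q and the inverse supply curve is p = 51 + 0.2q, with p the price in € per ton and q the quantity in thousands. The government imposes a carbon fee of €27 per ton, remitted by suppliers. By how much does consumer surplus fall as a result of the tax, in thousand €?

Consumer surplus falls by €1425 thousand.

Inverting to q(p) form: qd = 429 − 4p; qs = 5p − 255.
Without the tax, 429 − 4p = 5p − 255 gives 9p = 684, so p* = €76 and q* = 125.
With the tax collected from suppliers, supply shifts: qs = 5(p − 27) − 255.
Solving gives q = 65 with consumers paying €91 and suppliers receiving €64 (the €27 wedge).
ΔCS is the trapezoid between Q = 65 and Q = 125 of height €15: ½ · (125 + 65) · 15 = €1425.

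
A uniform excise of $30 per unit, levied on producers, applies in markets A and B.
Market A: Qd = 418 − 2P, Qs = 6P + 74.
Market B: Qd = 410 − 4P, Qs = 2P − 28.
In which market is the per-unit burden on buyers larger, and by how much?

Market A, by $12.5.

Market A: pre-tax P* = $43, Q* = 332; post-tax Q = 287; per-unit burden on buyers = $22.5.
Market B: pre-tax P* = $73, Q* = 118; post-tax Q = 78; per-unit burden on buyers = $10.
Difference: $22.5 vs $10 → market A is larger by $12.5.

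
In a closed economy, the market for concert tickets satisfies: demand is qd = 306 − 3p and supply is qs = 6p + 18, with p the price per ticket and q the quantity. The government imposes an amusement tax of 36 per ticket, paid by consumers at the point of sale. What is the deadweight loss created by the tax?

Without the tax, 306 − 3p = 6p + 18 gives 9p = 288, so p* = 32 and q* = 210.
With the tax collected from consumers, demand (in seller-price terms) shifts: qd = 306 − 3(p + 36).
New equilibrium: consumers pay 56, suppliers receive 20, q = 138. (Wedge: pb − ps = 36.)
Quantity falls by |ΔQ| = |210 − 138| = 72.
DWL = ½ · t · |ΔQ| = ½ · 36 · 72 = 1296.

Deadweight loss = 1296.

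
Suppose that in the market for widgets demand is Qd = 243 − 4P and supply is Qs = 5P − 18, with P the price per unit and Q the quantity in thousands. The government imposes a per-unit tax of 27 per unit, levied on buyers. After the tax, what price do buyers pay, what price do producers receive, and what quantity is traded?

Before the tax: set 243 − 4P = 5P − 18 → P* = 29, Q* = 127.
With the tax collected from buyers, demand (in seller-price terms) shifts: Qd = 243 − 4(P + 27).
Solving gives Q = 67 with buyers paying 44 and producers receiving 17 (the 27 wedge).

Buyers pay 44; producers receive 17; quantity = 67.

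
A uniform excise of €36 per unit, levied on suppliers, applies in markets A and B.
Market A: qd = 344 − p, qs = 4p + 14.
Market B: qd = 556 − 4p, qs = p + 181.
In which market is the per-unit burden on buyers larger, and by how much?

Market A: pre-tax p* = €66, q* = 278; post-tax q = 249.2; per-unit burden on buyers = €28.8.
Market B: pre-tax p* = €75, q* = 256; post-tax q = 227.2; per-unit burden on buyers = €7.2.
Difference: €28.8 vs €7.2 → market A is larger by €21.6.

Market A, by €21.6.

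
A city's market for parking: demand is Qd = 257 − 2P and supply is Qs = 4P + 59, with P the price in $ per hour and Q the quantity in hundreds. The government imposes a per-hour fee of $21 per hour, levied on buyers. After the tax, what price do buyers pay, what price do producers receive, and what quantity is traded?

Before the tax: set 257 − 2P = 4P + 59 → P* = $33, Q* = 191.
With the tax collected from buyers, demand (in seller-price terms) shifts: Qd = 257 − 2(P + 21).
Solving gives Q = 163 with buyers paying $47 and producers receiving $26 (the $21 wedge).
The less price-elastic side of the market bears the larger share of a per-unit tax.

Buyers pay $47; producers receive $26; quantity = 163.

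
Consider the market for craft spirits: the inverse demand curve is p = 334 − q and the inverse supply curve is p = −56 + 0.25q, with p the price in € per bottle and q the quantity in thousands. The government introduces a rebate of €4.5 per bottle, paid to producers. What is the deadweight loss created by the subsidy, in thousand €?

Deadweight loss = €8.1 thousand.

Inverting to q(p) form: qd = 334 − p; qs = 4p + 224.
Before the subsidy: set 334 − p = 4p + 224 → p* = €22, q* = 312.
With a per-unit subsidy paid to producers, each receives p + 4.5 per unit sold, so supply becomes qs = 4(p + 4.5) + 224.
New equilibrium: consumers pay €18.4, producers receive €22.9, q = 315.6. (Wedge: pb − ps = −4.5.)
Quantity rises by |ΔQ| = |312 − 315.6| = 3.6.
DWL = ½ · t · |ΔQ| = ½ · 4.5 · 3.6 = €8.1.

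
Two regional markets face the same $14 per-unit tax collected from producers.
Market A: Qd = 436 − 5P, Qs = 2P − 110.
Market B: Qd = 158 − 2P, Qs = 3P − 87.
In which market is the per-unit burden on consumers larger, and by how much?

Market B, by $4.4.

Market A: pre-tax P* = $78, Q* = 46; post-tax Q = 26; per-unit burden on consumers = $4.
Market B: pre-tax P* = $49, Q* = 60; post-tax Q = 43.2; per-unit burden on consumers = $8.4.
Difference: $4 vs $8.4 → market B is larger by $4.4.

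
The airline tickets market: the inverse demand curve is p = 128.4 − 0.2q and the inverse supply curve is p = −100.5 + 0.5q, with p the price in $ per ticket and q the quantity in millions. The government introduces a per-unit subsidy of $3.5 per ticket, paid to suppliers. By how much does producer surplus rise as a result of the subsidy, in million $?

Rewrite in direct form: qd = 642 − 5p and qs = 2p + 201.
Without the subsidy, 642 − 5p = 2p + 201 gives 7p = 441, so p* = $63 and q* = 327.
With a per-unit subsidy paid to suppliers, each receives p + 3.5 per unit sold, so supply becomes qs = 2(p + 3.5) + 201.
Solving gives q = 332 with consumers paying $62 and suppliers receiving $65.5 (the $3.5 wedge).
ΔPS is the trapezoid between Q = 332 and Q = 327 of height $2.5: ½ · (327 + 332) · 2.5 = $823.75.

Producer surplus rises by $823.75 million.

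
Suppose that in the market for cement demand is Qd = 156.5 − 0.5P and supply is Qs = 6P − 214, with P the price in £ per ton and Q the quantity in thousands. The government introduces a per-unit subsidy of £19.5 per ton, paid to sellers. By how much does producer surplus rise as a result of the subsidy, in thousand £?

Without the subsidy, 156.5 − 0.5P = 6P − 214 gives 6.5P = 370.5, so P* = £57 and Q* = 128.
With a per-unit subsidy paid to sellers, each receives P + 19.5 per unit sold, so supply becomes Qs = 6(P + 19.5) − 214.
Solving gives Q = 137 with consumers paying £39 and sellers receiving £58.5 (the £19.5 wedge).
ΔPS is the trapezoid between Q = 137 and Q = 128 of height £1.5: ½ · (128 + 137) · 1.5 = £198.75.

Producer surplus rises by £198.75 thousand.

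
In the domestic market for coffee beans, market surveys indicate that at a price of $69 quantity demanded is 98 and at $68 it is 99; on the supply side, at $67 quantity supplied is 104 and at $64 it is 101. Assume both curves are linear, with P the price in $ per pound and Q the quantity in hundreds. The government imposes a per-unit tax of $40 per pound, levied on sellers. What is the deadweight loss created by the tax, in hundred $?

Deadweight loss = $400 hundred.

Demand slope: (99 − 98)/(68 − 69) = -1, so Qd = 167 − P.
Supply slope: (101 − 104)/(64 − 67) = 1, so Qs = P + 37.
Without the tax, 167 − P = P + 37 gives 2P = 130, so P* = $65 and Q* = 102.
With the tax collected from sellers, supply shifts: Qs = (P − 40) + 37.
Solving gives Q = 82 with consumers paying $85 and sellers receiving $45 (the $40 wedge).
Quantity falls by |ΔQ| = |102 − 82| = 20.
DWL = ½ · t · |ΔQ| = ½ · 40 · 20 = $400.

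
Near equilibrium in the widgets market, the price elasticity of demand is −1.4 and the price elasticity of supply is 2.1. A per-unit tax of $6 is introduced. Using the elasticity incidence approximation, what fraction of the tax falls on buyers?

Buyers' share ≈ 0.6.

Incidence ratio: buyers' share ≈ εs / (εs + |εd|) = 2.1 / (2.1 + 1.4) = 0.6.
Supply is the more elastic side, so buyers bear the larger share.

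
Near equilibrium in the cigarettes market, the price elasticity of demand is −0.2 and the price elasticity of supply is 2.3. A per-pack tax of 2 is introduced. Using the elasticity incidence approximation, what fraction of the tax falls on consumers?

Consumers' share ≈ 0.92.

Incidence ratio: consumers' share ≈ εs / (εs + |εd|) = 2.3 / (2.3 + 0.2) = 0.92.
Supply is the more elastic side, so consumers bear the larger share.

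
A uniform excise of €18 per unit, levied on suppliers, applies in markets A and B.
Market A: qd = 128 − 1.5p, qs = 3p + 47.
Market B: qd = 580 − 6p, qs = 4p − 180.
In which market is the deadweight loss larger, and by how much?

Market A: pre-tax p* = €18, q* = 101; post-tax q = 83; deadweight loss = €162.
Market B: pre-tax p* = €76, q* = 124; post-tax q = 80.8; deadweight loss = €388.8.
Difference: €162 vs €388.8 → market B is larger by €226.8.

Market B, by €226.8.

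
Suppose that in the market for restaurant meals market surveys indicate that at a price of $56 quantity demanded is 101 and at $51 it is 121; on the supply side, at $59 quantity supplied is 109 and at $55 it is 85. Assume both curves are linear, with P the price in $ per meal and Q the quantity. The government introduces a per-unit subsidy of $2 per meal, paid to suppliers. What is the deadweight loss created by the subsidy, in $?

Deadweight loss = $4.8.

Demand slope: (121 − 101)/(51 − 56) = -4, so Qd = 325 − 4P.
Supply slope: (85 − 109)/(55 − 59) = 6, so Qs = 6P − 245.
Without the subsidy, 325 − 4P = 6P − 245 gives 10P = 570, so P* = $57 and Q* = 97.
With a per-unit subsidy paid to suppliers, each receives P + 2 per unit sold, so supply becomes Qs = 6(P + 2) − 245.
Solving gives Q = 101.8 with buyers paying $55.8 and suppliers receiving $57.8 (the $2 wedge).
Quantity rises by |ΔQ| = |97 − 101.8| = 4.8.
DWL = ½ · t · |ΔQ| = ½ · 2 · 4.8 = $4.8.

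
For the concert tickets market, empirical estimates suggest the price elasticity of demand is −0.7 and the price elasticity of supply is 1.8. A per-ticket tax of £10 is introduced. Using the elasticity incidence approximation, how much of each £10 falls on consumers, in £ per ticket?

Incidence ratio: consumers' share ≈ εs / (εs + |εd|) = 1.8 / (1.8 + 0.7) = 0.72.
So consumers bear ≈ 0.72 × £10 = £7.2; suppliers bear £2.8.

Consumers bear ≈ £7.2 per ticket.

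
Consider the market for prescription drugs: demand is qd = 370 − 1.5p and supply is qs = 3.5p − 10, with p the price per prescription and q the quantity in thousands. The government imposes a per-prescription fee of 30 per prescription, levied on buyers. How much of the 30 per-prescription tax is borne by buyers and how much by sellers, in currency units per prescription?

Buyers bear 21 per prescription; sellers bear 9 per prescription.

Before the tax: set 370 − 1.5p = 3.5p − 10 → p* = 76, q* = 256.
With the tax collected from buyers, demand (in seller-price terms) shifts: qd = 370 − 1.5(p + 30).
Solving gives q = 224.5 with buyers paying 97 and sellers receiving 67 (the 30 wedge).
Burden on buyers: 21; on sellers: 9. (They sum to 30.)
The less price-elastic side of the market bears the larger share of a per-unit tax.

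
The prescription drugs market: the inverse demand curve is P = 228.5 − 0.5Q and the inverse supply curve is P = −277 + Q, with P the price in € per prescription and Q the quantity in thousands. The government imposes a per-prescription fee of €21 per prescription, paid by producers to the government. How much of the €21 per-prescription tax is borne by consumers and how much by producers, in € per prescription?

Rewrite in direct form: Qd = 457 − 2P and Qs = P + 277.
Without the tax, 457 − 2P = P + 277 gives 3P = 180, so P* = €60 and Q* = 337.
With the tax collected from producers, supply shifts: Qs = (P − 21) + 277.
New equilibrium: consumers pay €67, producers receive €46, Q = 323. (Wedge: Pb − Ps = 21.)
Burden on consumers: €7; on producers: €14. (They sum to €21.)
The less price-elastic side of the market bears the larger share of a per-unit tax.

Consumers bear €7 per prescription; producers bear €14 per prescription.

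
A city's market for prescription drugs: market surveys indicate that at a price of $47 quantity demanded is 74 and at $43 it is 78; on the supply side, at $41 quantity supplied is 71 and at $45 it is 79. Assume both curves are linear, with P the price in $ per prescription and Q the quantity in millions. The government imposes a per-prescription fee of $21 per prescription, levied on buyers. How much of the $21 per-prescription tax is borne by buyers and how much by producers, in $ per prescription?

Buyers bear $14 per prescription; producers bear $7 per prescription.

Demand slope: (78 − 74)/(43 − 47) = -1, so Qd = 121 − P.
Supply slope: (79 − 71)/(45 − 41) = 2, so Qs = 2P − 11.
Before the tax: set 121 − P = 2P − 11 → P* = $44, Q* = 77.
With the tax collected from buyers, demand (in seller-price terms) shifts: Qd = 121 − (P + 21).
New equilibrium: buyers pay $58, producers receive $37, Q = 63. (Wedge: Pb − Ps = 21.)
Burden on buyers: $14; on producers: $7. (They sum to $21.)
The less price-elastic side of the market bears the larger share of a per-unit tax.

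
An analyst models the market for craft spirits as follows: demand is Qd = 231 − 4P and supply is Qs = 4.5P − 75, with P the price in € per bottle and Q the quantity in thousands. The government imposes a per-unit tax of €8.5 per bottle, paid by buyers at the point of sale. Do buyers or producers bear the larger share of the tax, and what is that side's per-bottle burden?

Without the tax, 231 − 4P = 4.5P − 75 gives 8.5P = 306, so P* = €36 and Q* = 87.
With the tax collected from buyers, demand (in seller-price terms) shifts: Qd = 231 − 4(P + 8.5).
New equilibrium: buyers pay €40.5, producers receive €32, Q = 69. (Wedge: Pb − Ps = 8.5.)
Per-bottle burden: buyers €4.5, producers €4.
Buyers take the larger share because demand is less price-elastic here (demand slope 4 vs supply slope 4.5).
The less price-elastic side of the market bears the larger share of a per-unit tax.

Buyers bear the larger share: €4.5 per bottle.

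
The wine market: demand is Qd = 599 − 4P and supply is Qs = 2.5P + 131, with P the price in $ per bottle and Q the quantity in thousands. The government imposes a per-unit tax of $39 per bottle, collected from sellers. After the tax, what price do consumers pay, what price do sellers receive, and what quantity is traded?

Before the tax: set 599 − 4P = 2.5P + 131 → P* = $72, Q* = 311.
With the tax collected from sellers, supply shifts: Qs = 2.5(P − 39) + 131.
New equilibrium: consumers pay $87, sellers receive $48, Q = 251. (Wedge: Pb − Ps = 39.)
The less price-elastic side of the market bears the larger share of a per-unit tax.

Consumers pay $87; sellers receive $48; quantity = 251.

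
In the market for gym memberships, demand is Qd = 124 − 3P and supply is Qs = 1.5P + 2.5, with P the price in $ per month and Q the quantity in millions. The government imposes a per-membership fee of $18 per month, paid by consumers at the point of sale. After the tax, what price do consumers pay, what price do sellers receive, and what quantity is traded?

Consumers pay $33; sellers receive $15; quantity = 25.

Before the tax: set 124 − 3P = 1.5P + 2.5 → P* = $27, Q* = 43.
With the tax collected from consumers, demand (in seller-price terms) shifts: Qd = 124 − 3(P + 18).
New equilibrium: consumers pay $33, sellers receive $15, Q = 25. (Wedge: Pb − Ps = 18.)
The less price-elastic side of the market bears the larger share of a per-unit tax.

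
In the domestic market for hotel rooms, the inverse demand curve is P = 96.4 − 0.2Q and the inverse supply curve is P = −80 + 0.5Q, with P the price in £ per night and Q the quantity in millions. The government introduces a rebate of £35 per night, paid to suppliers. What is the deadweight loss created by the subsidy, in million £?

Deadweight loss = £875 million.

Rewrite in direct form: Qd = 482 − 5P and Qs = 2P + 160.
Before the subsidy: set 482 − 5P = 2P + 160 → P* = £46, Q* = 252.
With a per-unit subsidy paid to suppliers, each receives P + 35 per unit sold, so supply becomes Qs = 2(P + 35) + 160.
Solving gives Q = 302 with buyers paying £36 and suppliers receiving £71 (the £35 wedge).
Quantity rises by |ΔQ| = |252 − 302| = 50.
DWL = ½ · t · |ΔQ| = ½ · 35 · 50 = £875.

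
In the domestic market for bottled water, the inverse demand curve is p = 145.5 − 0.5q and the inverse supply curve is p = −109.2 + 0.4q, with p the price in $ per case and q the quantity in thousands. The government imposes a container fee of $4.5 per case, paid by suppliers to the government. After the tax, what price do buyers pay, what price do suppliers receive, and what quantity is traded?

Inverting to q(p) form: qd = 291 − 2p; qs = 2.5p + 273.
Before the tax: set 291 − 2p = 2.5p + 273 → p* = $4, q* = 283.
With the tax collected from suppliers, supply shifts: qs = 2.5(p − 4.5) + 273.
Solving gives q = 278 with buyers paying $6.5 and suppliers receiving $2 (the $4.5 wedge).

Buyers pay $6.5; suppliers receive $2; quantity = 278.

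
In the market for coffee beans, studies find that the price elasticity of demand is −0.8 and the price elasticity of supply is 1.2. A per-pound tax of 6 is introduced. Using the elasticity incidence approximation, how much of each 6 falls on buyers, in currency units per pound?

Incidence ratio: buyers' share ≈ εs / (εs + |εd|) = 1.2 / (1.2 + 0.8) = 0.6.
So buyers bear ≈ 0.6 × 6 = 3.6; producers bear 2.4.

Buyers bear ≈ 3.6 per pound.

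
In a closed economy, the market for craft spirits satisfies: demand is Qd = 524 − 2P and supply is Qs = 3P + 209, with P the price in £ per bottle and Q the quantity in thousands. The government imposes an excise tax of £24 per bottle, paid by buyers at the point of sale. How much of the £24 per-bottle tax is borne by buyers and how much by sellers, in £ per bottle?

Buyers bear £14.4 per bottle; sellers bear £9.6 per bottle.

Without the tax, 524 − 2P = 3P + 209 gives 5P = 315, so P* = £63 and Q* = 398.
With the tax collected from buyers, demand (in seller-price terms) shifts: Qd = 524 − 2(P + 24).
New equilibrium: buyers pay £77.4, sellers receive £53.4, Q = 369.2. (Wedge: Pb − Ps = 24.)
Burden on buyers: £14.4; on sellers: £9.6. (They sum to £24.)
The less price-elastic side of the market bears the larger share of a per-unit tax.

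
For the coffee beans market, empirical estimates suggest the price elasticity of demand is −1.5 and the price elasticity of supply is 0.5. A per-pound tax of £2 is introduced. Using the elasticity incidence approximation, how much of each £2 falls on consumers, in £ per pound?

Incidence ratio: consumers' share ≈ εs / (εs + |εd|) = 0.5 / (0.5 + 1.5) = 0.25.
So consumers bear ≈ 0.25 × £2 = £0.5; producers bear £1.5.

Consumers bear ≈ £0.5 per pound.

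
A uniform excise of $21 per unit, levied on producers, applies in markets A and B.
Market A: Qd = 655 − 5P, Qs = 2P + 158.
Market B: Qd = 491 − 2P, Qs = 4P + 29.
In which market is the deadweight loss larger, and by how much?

Market A: pre-tax P* = $71, Q* = 300; post-tax Q = 270; deadweight loss = $315.
Market B: pre-tax P* = $77, Q* = 337; post-tax Q = 309; deadweight loss = $294.
Difference: $315 vs $294 → market A is larger by $21.

Market A, by $21.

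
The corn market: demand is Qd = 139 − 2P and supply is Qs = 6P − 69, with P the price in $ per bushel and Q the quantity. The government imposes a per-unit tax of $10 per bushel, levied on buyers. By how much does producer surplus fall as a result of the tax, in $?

Without the tax, 139 − 2P = 6P − 69 gives 8P = 208, so P* = $26 and Q* = 87.
With the tax collected from buyers, demand (in seller-price terms) shifts: Qd = 139 − 2(P + 10).
Solving gives Q = 72 with buyers paying $33.5 and sellers receiving $23.5 (the $10 wedge).
ΔPS is the trapezoid between Q = 72 and Q = 87 of height $2.5: ½ · (87 + 72) · 2.5 = $198.75.

Producer surplus falls by $198.75.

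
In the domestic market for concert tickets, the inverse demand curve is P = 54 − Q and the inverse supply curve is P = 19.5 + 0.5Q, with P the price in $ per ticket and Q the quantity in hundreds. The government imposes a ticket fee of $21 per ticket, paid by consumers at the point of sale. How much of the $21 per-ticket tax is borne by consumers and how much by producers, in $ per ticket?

Consumers bear $14 per ticket; producers bear $7 per ticket.

Rewrite in direct form: Qd = 54 − P and Qs = 2P − 39.
Without the tax, 54 − P = 2P − 39 gives 3P = 93, so P* = $31 and Q* = 23.
With the tax collected from consumers, demand (in seller-price terms) shifts: Qd = 54 − (P + 21).
Solving gives Q = 9 with consumers paying $45 and producers receiving $24 (the $21 wedge).
Burden on consumers: $14; on producers: $7. (They sum to $21.)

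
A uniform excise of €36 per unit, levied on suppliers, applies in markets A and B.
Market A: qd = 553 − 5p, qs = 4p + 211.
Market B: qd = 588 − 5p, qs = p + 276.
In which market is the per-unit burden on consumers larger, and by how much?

Market A, by €10.

Market A: pre-tax p* = €38, q* = 363; post-tax q = 283; per-unit burden on consumers = €16.
Market B: pre-tax p* = €52, q* = 328; post-tax q = 298; per-unit burden on consumers = €6.
Difference: €16 vs €6 → market A is larger by €10.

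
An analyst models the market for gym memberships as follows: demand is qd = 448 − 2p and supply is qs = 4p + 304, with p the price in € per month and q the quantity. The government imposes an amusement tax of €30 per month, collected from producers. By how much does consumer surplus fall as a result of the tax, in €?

Consumer surplus falls by €7600.

Before the tax: set 448 − 2p = 4p + 304 → p* = €24, q* = 400.
With the tax collected from producers, supply shifts: qs = 4(p − 30) + 304.
New equilibrium: buyers pay €44, producers receive €14, q = 360. (Wedge: pb − ps = 30.)
ΔCS is the trapezoid between Q = 360 and Q = 400 of height €20: ½ · (400 + 360) · 20 = €7600.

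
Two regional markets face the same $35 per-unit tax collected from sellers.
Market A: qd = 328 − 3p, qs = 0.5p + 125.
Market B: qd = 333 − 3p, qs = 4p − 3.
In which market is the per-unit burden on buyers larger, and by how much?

Market A: pre-tax p* = $58, q* = 154; post-tax q = 139; per-unit burden on buyers = $5.
Market B: pre-tax p* = $48, q* = 189; post-tax q = 129; per-unit burden on buyers = $20.
Difference: $5 vs $20 → market B is larger by $15.

Market B, by $15.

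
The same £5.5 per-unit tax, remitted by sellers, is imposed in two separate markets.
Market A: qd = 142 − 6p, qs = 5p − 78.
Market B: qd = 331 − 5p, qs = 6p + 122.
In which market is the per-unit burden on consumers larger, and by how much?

Market B, by £0.5.

Market A: pre-tax p* = £20, q* = 22; post-tax q = 7; per-unit burden on consumers = £2.5.
Market B: pre-tax p* = £19, q* = 236; post-tax q = 221; per-unit burden on consumers = £3.
Difference: £2.5 vs £3 → market B is larger by £0.5.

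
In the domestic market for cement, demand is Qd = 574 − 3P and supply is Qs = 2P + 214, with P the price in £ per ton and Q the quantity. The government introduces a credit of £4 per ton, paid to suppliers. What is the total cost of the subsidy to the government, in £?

Before the subsidy: set 574 − 3P = 2P + 214 → P* = £72, Q* = 358.
With a per-unit subsidy paid to suppliers, each receives P + 4 per unit sold, so supply becomes Qs = 2(P + 4) + 214.
Solving gives Q = 362.8 with buyers paying £70.4 and suppliers receiving £74.4 (the £4 wedge).
Outlay = t · Q = 4 · 362.8 = £1451.2.

Government outlay = £1451.2.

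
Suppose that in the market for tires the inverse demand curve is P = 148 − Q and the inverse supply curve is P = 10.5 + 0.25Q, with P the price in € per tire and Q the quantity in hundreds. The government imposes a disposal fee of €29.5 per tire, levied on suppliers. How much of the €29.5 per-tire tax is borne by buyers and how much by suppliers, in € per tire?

Rewrite in direct form: Qd = 148 − P and Qs = 4P − 42.
Without the tax, 148 − P = 4P − 42 gives 5P = 190, so P* = €38 and Q* = 110.
With the tax collected from suppliers, supply shifts: Qs = 4(P − 29.5) − 42.
New equilibrium: buyers pay €61.6, suppliers receive €32.1, Q = 86.4. (Wedge: Pb − Ps = 29.5.)
Burden on buyers: €23.6; on suppliers: €5.9. (They sum to €29.5.)

Buyers bear €23.6 per tire; suppliers bear €5.9 per tire.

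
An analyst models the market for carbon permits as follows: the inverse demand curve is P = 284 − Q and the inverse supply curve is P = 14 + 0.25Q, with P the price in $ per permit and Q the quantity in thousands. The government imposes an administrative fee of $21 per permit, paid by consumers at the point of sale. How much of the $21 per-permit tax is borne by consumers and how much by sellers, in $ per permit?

Rewrite in direct form: Qd = 284 − P and Qs = 4P − 56.
Without the tax, 284 − P = 4P − 56 gives 5P = 340, so P* = $68 and Q* = 216.
With the tax collected from consumers, demand (in seller-price terms) shifts: Qd = 284 − (P + 21).
Solving gives Q = 199.2 with consumers paying $84.8 and sellers receiving $63.8 (the $21 wedge).
Burden on consumers: $16.8; on sellers: $4.2. (They sum to $21.)
The less price-elastic side of the market bears the larger share of a per-unit tax.

Consumers bear $16.8 per permit; sellers bear $4.2 per permit.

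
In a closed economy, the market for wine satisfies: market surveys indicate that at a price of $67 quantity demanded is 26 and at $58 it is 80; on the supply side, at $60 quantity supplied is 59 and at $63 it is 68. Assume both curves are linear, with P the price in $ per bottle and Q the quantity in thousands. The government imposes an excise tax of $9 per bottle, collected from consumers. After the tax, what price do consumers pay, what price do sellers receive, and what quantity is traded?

Consumers pay $64; sellers receive $55; quantity = 44.

Demand slope: (80 − 26)/(58 − 67) = -6, so Qd = 428 − 6P.
Supply slope: (68 − 59)/(63 − 60) = 3, so Qs = 3P − 121.
Before the tax: set 428 − 6P = 3P − 121 → P* = $61, Q* = 62.
With the tax collected from consumers, demand (in seller-price terms) shifts: Qd = 428 − 6(P + 9).
Solving gives Q = 44 with consumers paying $64 and sellers receiving $55 (the $9 wedge).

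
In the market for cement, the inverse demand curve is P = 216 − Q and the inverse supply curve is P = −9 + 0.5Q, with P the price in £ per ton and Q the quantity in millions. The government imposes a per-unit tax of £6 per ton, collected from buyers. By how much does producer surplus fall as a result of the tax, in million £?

Rewrite in direct form: Qd = 216 − P and Qs = 2P + 18.
Without the tax, 216 − P = 2P + 18 gives 3P = 198, so P* = £66 and Q* = 150.
With the tax collected from buyers, demand (in seller-price terms) shifts: Qd = 216 − (P + 6).
New equilibrium: buyers pay £70, producers receive £64, Q = 146. (Wedge: Pb − Ps = 6.)
ΔPS is the trapezoid between Q = 146 and Q = 150 of height £2: ½ · (150 + 146) · 2 = £296.

Producer surplus falls by £296 million.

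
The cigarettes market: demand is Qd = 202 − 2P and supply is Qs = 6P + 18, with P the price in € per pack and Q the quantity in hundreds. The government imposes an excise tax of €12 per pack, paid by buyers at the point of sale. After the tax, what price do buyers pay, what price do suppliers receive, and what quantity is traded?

Buyers pay €32; suppliers receive €20; quantity = 138.

Before the tax: set 202 − 2P = 6P + 18 → P* = €23, Q* = 156.
With the tax collected from buyers, demand (in seller-price terms) shifts: Qd = 202 − 2(P + 12).
New equilibrium: buyers pay €32, suppliers receive €20, Q = 138. (Wedge: Pb − Ps = 12.)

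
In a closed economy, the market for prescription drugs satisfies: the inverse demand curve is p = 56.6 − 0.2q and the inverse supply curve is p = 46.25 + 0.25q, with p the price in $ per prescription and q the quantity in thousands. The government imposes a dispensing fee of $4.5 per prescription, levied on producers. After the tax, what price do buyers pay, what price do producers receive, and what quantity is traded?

Rewrite in direct form: qd = 283 − 5p and qs = 4p − 185.
Without the tax, 283 − 5p = 4p − 185 gives 9p = 468, so p* = $52 and q* = 23.
With the tax collected from producers, supply shifts: qs = 4(p − 4.5) − 185.
New equilibrium: buyers pay $54, producers receive $49.5, q = 13. (Wedge: pb − ps = 4.5.)
The less price-elastic side of the market bears the larger share of a per-unit tax.

Buyers pay $54; producers receive $49.5; quantity = 13.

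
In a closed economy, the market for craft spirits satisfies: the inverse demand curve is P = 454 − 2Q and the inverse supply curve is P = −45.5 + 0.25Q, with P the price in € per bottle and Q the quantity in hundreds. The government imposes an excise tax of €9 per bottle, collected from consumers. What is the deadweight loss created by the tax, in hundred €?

Rewrite in direct form: Qd = 227 − 0.5P and Qs = 4P + 182.
Without the tax, 227 − 0.5P = 4P + 182 gives 4.5P = 45, so P* = €10 and Q* = 222.
With the tax collected from consumers, demand (in seller-price terms) shifts: Qd = 227 − 0.5(P + 9).
New equilibrium: consumers pay €18, suppliers receive €9, Q = 218. (Wedge: Pb − Ps = 9.)
Quantity falls by |ΔQ| = |222 − 218| = 4.
DWL = ½ · t · |ΔQ| = ½ · 9 · 4 = €18.

Deadweight loss = €18 hundred.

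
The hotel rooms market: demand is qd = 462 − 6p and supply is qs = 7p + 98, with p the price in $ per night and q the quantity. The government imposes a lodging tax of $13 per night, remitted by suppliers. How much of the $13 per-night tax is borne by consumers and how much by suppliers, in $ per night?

Consumers bear $7 per night; suppliers bear $6 per night.

Without the tax, 462 − 6p = 7p + 98 gives 13p = 364, so p* = $28 and q* = 294.
With the tax collected from suppliers, supply shifts: qs = 7(p − 13) + 98.
New equilibrium: consumers pay $35, suppliers receive $22, q = 252. (Wedge: pb − ps = 13.)
Burden on consumers: $7; on suppliers: $6. (They sum to $13.)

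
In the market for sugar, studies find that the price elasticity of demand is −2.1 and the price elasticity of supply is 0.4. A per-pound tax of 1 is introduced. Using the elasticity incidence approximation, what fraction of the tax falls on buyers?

Incidence ratio: buyers' share ≈ εs / (εs + |εd|) = 0.4 / (0.4 + 2.1) = 0.16.
Supply is the less elastic side, so buyers bear the smaller share.

Buyers' share ≈ 0.16.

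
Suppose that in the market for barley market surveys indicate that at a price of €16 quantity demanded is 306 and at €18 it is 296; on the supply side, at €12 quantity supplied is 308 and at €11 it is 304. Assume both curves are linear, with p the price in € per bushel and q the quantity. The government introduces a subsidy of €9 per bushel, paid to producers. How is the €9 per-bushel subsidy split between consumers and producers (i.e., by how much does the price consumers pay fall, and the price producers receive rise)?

Consumers gain €4 per bushel; producers gain €5 per bushel.

Demand slope: (296 − 306)/(18 − 16) = -5, so qd = 386 − 5p.
Supply slope: (304 − 308)/(11 − 12) = 4, so qs = 4p + 260.
Before the subsidy: set 386 − 5p = 4p + 260 → p* = €14, q* = 316.
With a per-unit subsidy paid to producers, each receives p + 9 per unit sold, so supply becomes qs = 4(p + 9) + 260.
New equilibrium: consumers pay €10, producers receive €19, q = 336. (Wedge: pb − ps = −9.)
Gain to consumers: €4; to producers: €5. (They sum to €9.)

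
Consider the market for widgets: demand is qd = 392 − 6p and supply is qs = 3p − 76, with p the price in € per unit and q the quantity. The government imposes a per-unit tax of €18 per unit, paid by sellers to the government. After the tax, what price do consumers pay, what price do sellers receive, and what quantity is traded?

Consumers pay €58; sellers receive €40; quantity = 44.

Without the tax, 392 − 6p = 3p − 76 gives 9p = 468, so p* = €52 and q* = 80.
With the tax collected from sellers, supply shifts: qs = 3(p − 18) − 76.
Solving gives q = 44 with consumers paying €58 and sellers receiving €40 (the €18 wedge).
The less price-elastic side of the market bears the larger share of a per-unit tax.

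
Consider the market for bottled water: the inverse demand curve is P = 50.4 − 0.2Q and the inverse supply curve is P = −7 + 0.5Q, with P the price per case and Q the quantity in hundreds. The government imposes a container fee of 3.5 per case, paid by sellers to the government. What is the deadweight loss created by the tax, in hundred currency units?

Deadweight loss = 8.75 hundred.

Rewrite in direct form: Qd = 252 − 5P and Qs = 2P + 14.
Without the tax, 252 − 5P = 2P + 14 gives 7P = 238, so P* = 34 and Q* = 82.
With the tax collected from sellers, supply shifts: Qs = 2(P − 3.5) + 14.
New equilibrium: buyers pay 35, sellers receive 31.5, Q = 77. (Wedge: Pb − Ps = 3.5.)
Quantity falls by |ΔQ| = |82 − 77| = 5.
DWL = ½ · t · |ΔQ| = ½ · 3.5 · 5 = 8.75.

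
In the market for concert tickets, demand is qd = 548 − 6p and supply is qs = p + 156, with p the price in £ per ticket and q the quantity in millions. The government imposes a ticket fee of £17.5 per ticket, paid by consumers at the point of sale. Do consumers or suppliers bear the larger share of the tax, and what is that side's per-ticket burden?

Suppliers bear the larger share: £15 per ticket.

Without the tax, 548 − 6p = p + 156 gives 7p = 392, so p* = £56 and q* = 212.
With the tax collected from consumers, demand (in seller-price terms) shifts: qd = 548 − 6(p + 17.5).
New equilibrium: consumers pay £58.5, suppliers receive £41, q = 197. (Wedge: pb − ps = 17.5.)
Per-ticket burden: consumers £2.5, suppliers £15.
Suppliers take the larger share because supply is less price-elastic here (demand slope 6 vs supply slope 1).
The less price-elastic side of the market bears the larger share of a per-unit tax.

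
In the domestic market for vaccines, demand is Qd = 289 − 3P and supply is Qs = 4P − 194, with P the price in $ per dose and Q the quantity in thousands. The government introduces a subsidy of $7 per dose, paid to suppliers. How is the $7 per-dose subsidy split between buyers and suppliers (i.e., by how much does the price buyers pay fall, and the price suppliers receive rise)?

Buyers gain $4 per dose; suppliers gain $3 per dose.

Without the subsidy, 289 − 3P = 4P − 194 gives 7P = 483, so P* = $69 and Q* = 82.
With a per-unit subsidy paid to suppliers, each receives P + 7 per unit sold, so supply becomes Qs = 4(P + 7) − 194.
New equilibrium: buyers pay $65, suppliers receive $72, Q = 94. (Wedge: Pb − Ps = −7.)
Gain to buyers: $4; to suppliers: $3. (They sum to $7.)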